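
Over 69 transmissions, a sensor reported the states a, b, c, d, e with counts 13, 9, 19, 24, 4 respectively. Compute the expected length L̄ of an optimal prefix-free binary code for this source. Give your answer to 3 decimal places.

Probabilities are the counts divided by 69.
Repeatedly combine the two least-probable nodes; the expected code length is the sum of the merged weights.
merge 4/69 + 3/23 → 13/69
merge 13/69 + 13/69 → 26/69
merge 19/69 + 8/23 → 43/69
merge 26/69 + 43/69 → 1
L = 13/69 + 26/69 + 43/69 + 1 = 151/69 ≈ 2.188 bits/symbol.

2.188 bits/symbol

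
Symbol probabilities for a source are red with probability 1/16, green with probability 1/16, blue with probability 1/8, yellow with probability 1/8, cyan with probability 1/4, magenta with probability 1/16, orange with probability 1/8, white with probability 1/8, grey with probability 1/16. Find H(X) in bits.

3 bits

Each probability is a power of 1/2, so log₂(1/p) is an integer.
H = Σ p·log₂(1/p) = 1/16·4 + 1/16·4 + 1/8·3 + 1/8·3 + 1/4·2 + 1/16·4 + 1/8·3 + 1/8·3 + 1/16·4 = 3 bits.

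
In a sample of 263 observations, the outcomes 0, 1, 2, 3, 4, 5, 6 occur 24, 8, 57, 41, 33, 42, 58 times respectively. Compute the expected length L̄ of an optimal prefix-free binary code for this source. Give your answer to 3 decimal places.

Probabilities are the counts divided by 263.
Repeatedly combine the two least-probable nodes; the expected code length is the sum of the merged weights.
merge 8/263 + 24/263 → 32/263
merge 32/263 + 33/263 → 65/263
merge 41/263 + 42/263 → 83/263
merge 57/263 + 58/263 → 115/263
merge 65/263 + 83/263 → 148/263
merge 115/263 + 148/263 → 1
L = 32/263 + 65/263 + 83/263 + 115/263 + 148/263 + 1 = 706/263 ≈ 2.684 bits/symbol.

2.684 bits/symbol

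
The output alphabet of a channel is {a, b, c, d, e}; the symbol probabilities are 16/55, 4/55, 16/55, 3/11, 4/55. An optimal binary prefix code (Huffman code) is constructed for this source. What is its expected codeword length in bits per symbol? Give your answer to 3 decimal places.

Repeatedly combine the two least-probable nodes; the expected code length is the sum of the merged weights.
merge 4/55 + 4/55 → 8/55
merge 8/55 + 3/11 → 23/55
merge 16/55 + 16/55 → 32/55
merge 23/55 + 32/55 → 1
L = 8/55 + 23/55 + 32/55 + 1 = 118/55 ≈ 2.145 bits/symbol.

2.145 bits/symbol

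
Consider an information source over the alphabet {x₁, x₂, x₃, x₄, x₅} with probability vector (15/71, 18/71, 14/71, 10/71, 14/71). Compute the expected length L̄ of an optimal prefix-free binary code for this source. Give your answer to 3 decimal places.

2.338 bits/symbol

Repeatedly combine the two least-probable nodes; the expected code length is the sum of the merged weights.
merge 10/71 + 14/71 → 24/71
merge 14/71 + 15/71 → 29/71
merge 18/71 + 24/71 → 42/71
merge 29/71 + 42/71 → 1
L = 24/71 + 29/71 + 42/71 + 1 = 166/71 ≈ 2.338 bits/symbol.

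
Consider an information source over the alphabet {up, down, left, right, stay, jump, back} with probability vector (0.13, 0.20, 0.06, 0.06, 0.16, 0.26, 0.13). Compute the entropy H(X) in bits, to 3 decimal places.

2.645 bits

H = −Σ pᵢ log₂ pᵢ.
−0.13·log₂(0.13) = 0.3826
−0.20·log₂(0.20) = 0.4644
−0.06·log₂(0.06) = 0.2435
−0.06·log₂(0.06) = 0.2435
−0.16·log₂(0.16) = 0.4230
−0.26·log₂(0.26) = 0.5053
−0.13·log₂(0.13) = 0.3826
Sum ≈ 2.6450 → 2.645 bits.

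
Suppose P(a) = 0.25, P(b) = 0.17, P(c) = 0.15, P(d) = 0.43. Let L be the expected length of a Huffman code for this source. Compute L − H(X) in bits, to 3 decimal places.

0.021 bits

Entropy H = −Σ p log₂ p ≈ 1.8687 bits.
Huffman merges: 3/20+17/100→8/25; 1/4+8/25→57/100; 43/100+57/100→1. L = 189/100 ≈ 1.8900.
L − H = 1.8900 − 1.8687 = 0.021 bits.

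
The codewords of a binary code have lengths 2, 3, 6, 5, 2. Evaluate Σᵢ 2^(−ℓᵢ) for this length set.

With common denominator 2^6 = 64: Σ 2^(−ℓᵢ) = 16/64 + 8/64 + 1/64 + 2/64 + 16/64 = 43/64 = 0.671875.

0.671875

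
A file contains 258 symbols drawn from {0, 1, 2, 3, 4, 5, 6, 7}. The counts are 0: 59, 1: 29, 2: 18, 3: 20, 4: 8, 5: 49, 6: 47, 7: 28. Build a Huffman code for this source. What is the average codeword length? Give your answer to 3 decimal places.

Probabilities are the counts divided by 258.
Repeatedly combine the two least-probable nodes; the expected code length is the sum of the merged weights.
merge 4/129 + 3/43 → 13/129
merge 10/129 + 13/129 → 23/129
merge 14/129 + 29/258 → 19/86
merge 23/129 + 47/258 → 31/86
merge 49/258 + 19/86 → 53/129
merge 59/258 + 31/86 → 76/129
merge 53/129 + 76/129 → 1
L = 13/129 + 23/129 + 19/86 + 31/86 + 53/129 + 76/129 + 1 = 123/43 ≈ 2.860 bits/symbol.

2.860 bits/symbol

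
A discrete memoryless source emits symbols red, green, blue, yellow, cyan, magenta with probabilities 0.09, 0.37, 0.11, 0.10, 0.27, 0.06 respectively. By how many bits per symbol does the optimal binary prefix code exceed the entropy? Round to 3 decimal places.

0.071 bits

Entropy H = −Σ p log₂ p ≈ 2.2794 bits.
Huffman merges: 3/50+9/100→3/20; 1/10+11/100→21/100; 3/20+21/100→9/25; 27/100+9/25→63/100; 37/100+63/100→1. L = 47/20 ≈ 2.3500.
L − H = 2.3500 − 2.2794 = 0.071 bits.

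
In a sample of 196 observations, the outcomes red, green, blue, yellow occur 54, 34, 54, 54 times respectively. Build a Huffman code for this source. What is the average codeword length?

2 bits/symbol

Probabilities are the counts divided by 196.
Repeatedly combine the two least-probable nodes; the expected code length is the sum of the merged weights.
merge 17/98 + 27/98 → 22/49
merge 27/98 + 27/98 → 27/49
merge 22/49 + 27/49 → 1
L = 22/49 + 27/49 + 1 = 2 bits/symbol.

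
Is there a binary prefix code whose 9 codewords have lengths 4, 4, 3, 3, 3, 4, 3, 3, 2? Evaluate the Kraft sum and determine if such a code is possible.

1.0625; no

With common denominator 2^4 = 16: Σ 2^(−ℓᵢ) = 1/16 + 1/16 + 2/16 + 2/16 + 2/16 + 1/16 + 2/16 + 2/16 + 4/16 = 17/16 = 1.0625.
Kraft's inequality requires Σ ≤ 1; here Σ = 1.0625 > 1, so no such prefix code exists.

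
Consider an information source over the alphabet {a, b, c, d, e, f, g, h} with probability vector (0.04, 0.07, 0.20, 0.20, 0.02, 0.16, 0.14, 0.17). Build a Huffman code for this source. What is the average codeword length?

2.79 bits/symbol

Repeatedly combine the two least-probable nodes; the expected code length is the sum of the merged weights.
merge 1/50 + 1/25 → 3/50
merge 3/50 + 7/100 → 13/100
merge 13/100 + 7/50 → 27/100
merge 4/25 + 17/100 → 33/100
merge 1/5 + 1/5 → 2/5
merge 27/100 + 33/100 → 3/5
merge 2/5 + 3/5 → 1
L = 3/50 + 13/100 + 27/100 + 33/100 + 2/5 + 3/5 + 1 = 279/100 = 2.79 bits/symbol.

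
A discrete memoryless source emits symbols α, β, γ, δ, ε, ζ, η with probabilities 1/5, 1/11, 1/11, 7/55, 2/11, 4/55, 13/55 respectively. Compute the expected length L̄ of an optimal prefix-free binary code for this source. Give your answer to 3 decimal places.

2.727 bits/symbol

Repeatedly combine the two least-probable nodes; the expected code length is the sum of the merged weights.
merge 4/55 + 1/11 → 9/55
merge 1/11 + 7/55 → 12/55
merge 9/55 + 2/11 → 19/55
merge 1/5 + 12/55 → 23/55
merge 13/55 + 19/55 → 32/55
merge 23/55 + 32/55 → 1
L = 9/55 + 12/55 + 19/55 + 23/55 + 32/55 + 1 = 30/11 ≈ 2.727 bits/symbol.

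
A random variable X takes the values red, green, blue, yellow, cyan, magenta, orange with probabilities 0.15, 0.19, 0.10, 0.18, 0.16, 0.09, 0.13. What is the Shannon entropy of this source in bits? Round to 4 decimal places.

H = −Σ pᵢ log₂ pᵢ.
−0.15·log₂(0.15) = 0.4105
−0.19·log₂(0.19) = 0.4552
−0.10·log₂(0.10) = 0.3322
−0.18·log₂(0.18) = 0.4453
−0.16·log₂(0.16) = 0.4230
−0.09·log₂(0.09) = 0.3127
−0.13·log₂(0.13) = 0.3826
Sum ≈ 2.7616 → 2.7616 bits.

2.7616 bits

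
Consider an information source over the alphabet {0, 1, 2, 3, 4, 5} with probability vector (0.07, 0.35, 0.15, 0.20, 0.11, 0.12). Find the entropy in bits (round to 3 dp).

2.391 bits

H = −Σ pᵢ log₂ pᵢ.
−0.07·log₂(0.07) = 0.2686
−0.35·log₂(0.35) = 0.5301
−0.15·log₂(0.15) = 0.4105
−0.20·log₂(0.20) = 0.4644
−0.11·log₂(0.11) = 0.3503
−0.12·log₂(0.12) = 0.3671
Sum ≈ 2.3909 → 2.391 bits.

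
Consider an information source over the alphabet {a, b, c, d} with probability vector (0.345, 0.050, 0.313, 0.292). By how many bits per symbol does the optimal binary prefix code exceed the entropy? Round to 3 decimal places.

0.208 bits

Entropy H = −Σ p log₂ p ≈ 1.7889 bits.
Huffman merges: 1/20+73/250→171/500; 313/1000+171/500→131/200; 69/200+131/200→1. L = 1997/1000 ≈ 1.9970.
L − H = 1.9970 − 1.7889 = 0.208 bits.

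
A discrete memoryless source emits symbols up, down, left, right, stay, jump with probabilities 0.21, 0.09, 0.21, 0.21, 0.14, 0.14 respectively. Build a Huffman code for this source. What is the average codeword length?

2.58 bits/symbol

Repeatedly combine the two least-probable nodes; the expected code length is the sum of the merged weights.
merge 9/100 + 7/50 → 23/100
merge 7/50 + 21/100 → 7/20
merge 21/100 + 21/100 → 21/50
merge 23/100 + 7/20 → 29/50
merge 21/50 + 29/50 → 1
L = 23/100 + 7/20 + 21/50 + 29/50 + 1 = 129/50 = 2.58 bits/symbol.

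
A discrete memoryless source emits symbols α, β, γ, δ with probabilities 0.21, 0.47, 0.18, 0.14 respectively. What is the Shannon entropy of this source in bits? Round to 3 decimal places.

1.827 bits

H = −Σ pᵢ log₂ pᵢ.
−0.21·log₂(0.21) = 0.4728
−0.47·log₂(0.47) = 0.5120
−0.18·log₂(0.18) = 0.4453
−0.14·log₂(0.14) = 0.3971
Sum ≈ 1.8272 → 1.827 bits.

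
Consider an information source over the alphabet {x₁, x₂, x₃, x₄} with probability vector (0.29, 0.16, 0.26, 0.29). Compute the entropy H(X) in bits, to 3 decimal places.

H = −Σ pᵢ log₂ pᵢ.
−0.29·log₂(0.29) = 0.5179
−0.16·log₂(0.16) = 0.4230
−0.26·log₂(0.26) = 0.5053
−0.29·log₂(0.29) = 0.5179
Sum ≈ 1.9641 → 1.964 bits.

1.964 bits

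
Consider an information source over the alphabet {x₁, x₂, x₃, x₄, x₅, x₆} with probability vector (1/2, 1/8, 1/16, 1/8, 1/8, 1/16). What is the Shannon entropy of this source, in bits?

2.125 bits

Each probability is a power of 1/2, so log₂(1/p) is an integer.
H = Σ p·log₂(1/p) = 1/2·1 + 1/8·3 + 1/16·4 + 1/8·3 + 1/8·3 + 1/16·4 = 2.125 bits.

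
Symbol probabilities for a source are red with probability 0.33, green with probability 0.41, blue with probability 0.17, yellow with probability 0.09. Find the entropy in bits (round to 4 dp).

1.8024 bits

H = −Σ pᵢ log₂ pᵢ.
−0.33·log₂(0.33) = 0.5278
−0.41·log₂(0.41) = 0.5274
−0.17·log₂(0.17) = 0.4346
−0.09·log₂(0.09) = 0.3127
Sum ≈ 1.8024 → 1.8024 bits.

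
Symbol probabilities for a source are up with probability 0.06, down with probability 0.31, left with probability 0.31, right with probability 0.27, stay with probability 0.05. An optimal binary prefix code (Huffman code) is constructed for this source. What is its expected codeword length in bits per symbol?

2.11 bits/symbol

Repeatedly combine the two least-probable nodes; the expected code length is the sum of the merged weights.
merge 1/20 + 3/50 → 11/100
merge 11/100 + 27/100 → 19/50
merge 31/100 + 31/100 → 31/50
merge 19/50 + 31/50 → 1
L = 11/100 + 19/50 + 31/50 + 1 = 211/100 = 2.11 bits/symbol.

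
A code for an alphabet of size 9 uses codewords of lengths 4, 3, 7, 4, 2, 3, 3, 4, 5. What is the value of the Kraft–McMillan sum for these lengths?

With common denominator 2^7 = 128: Σ 2^(−ℓᵢ) = 8/128 + 16/128 + 1/128 + 8/128 + 32/128 + 16/128 + 16/128 + 8/128 + 4/128 = 109/128 = 0.8515625.

0.8515625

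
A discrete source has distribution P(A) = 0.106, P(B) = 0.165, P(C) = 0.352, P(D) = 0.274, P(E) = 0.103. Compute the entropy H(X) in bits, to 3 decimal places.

H = −Σ pᵢ log₂ pᵢ.
−0.106·log₂(0.106) = 0.3432
−0.165·log₂(0.165) = 0.4289
−0.352·log₂(0.352) = 0.5302
−0.274·log₂(0.274) = 0.5118
−0.103·log₂(0.103) = 0.3378
Sum ≈ 2.1519 → 2.152 bits.

2.152 bits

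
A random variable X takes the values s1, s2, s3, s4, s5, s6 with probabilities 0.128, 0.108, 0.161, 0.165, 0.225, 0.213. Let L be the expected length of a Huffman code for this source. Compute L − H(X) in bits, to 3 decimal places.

0.023 bits

Entropy H = −Σ p log₂ p ≈ 2.5389 bits.
Huffman merges: 27/250+16/125→59/250; 161/1000+33/200→163/500; 213/1000+9/40→219/500; 59/250+163/500→281/500; 219/500+281/500→1. L = 1281/500 ≈ 2.5620.
L − H = 2.5620 − 2.5389 = 0.023 bits.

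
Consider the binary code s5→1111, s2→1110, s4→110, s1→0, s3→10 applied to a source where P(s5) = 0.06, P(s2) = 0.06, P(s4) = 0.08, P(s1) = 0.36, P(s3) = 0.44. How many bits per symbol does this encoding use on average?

L̄ = Σ pᵢ·ℓᵢ = 0.06·4 + 0.06·4 + 0.08·3 + 0.36·1 + 0.44·2 = 1.96 bits/symbol.

1.96 bits/symbol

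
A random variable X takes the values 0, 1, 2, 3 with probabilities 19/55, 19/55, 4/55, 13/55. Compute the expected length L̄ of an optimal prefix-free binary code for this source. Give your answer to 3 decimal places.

1.964 bits/symbol

Repeatedly combine the two least-probable nodes; the expected code length is the sum of the merged weights.
merge 4/55 + 13/55 → 17/55
merge 17/55 + 19/55 → 36/55
merge 19/55 + 36/55 → 1
L = 17/55 + 36/55 + 1 = 108/55 ≈ 1.964 bits/symbol.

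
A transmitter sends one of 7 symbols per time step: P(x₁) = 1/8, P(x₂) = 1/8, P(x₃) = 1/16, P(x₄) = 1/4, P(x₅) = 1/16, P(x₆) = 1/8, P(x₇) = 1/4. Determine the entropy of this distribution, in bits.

Each probability is a power of 1/2, so log₂(1/p) is an integer.
H = Σ p·log₂(1/p) = 1/8·3 + 1/8·3 + 1/16·4 + 1/4·2 + 1/16·4 + 1/8·3 + 1/4·2 = 2.625 bits.

2.625 bits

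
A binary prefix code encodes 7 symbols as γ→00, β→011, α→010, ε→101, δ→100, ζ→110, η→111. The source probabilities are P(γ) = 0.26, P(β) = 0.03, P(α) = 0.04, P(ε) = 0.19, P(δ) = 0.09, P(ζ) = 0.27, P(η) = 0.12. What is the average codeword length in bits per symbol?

2.74 bits/symbol

L̄ = Σ pᵢ·ℓᵢ = 0.26·2 + 0.03·3 + 0.04·3 + 0.19·3 + 0.09·3 + 0.27·3 + 0.12·3 = 2.74 bits/symbol.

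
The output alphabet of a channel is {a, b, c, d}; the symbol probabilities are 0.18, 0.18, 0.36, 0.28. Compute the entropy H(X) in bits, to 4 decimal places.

H = −Σ pᵢ log₂ pᵢ.
−0.18·log₂(0.18) = 0.4453
−0.18·log₂(0.18) = 0.4453
−0.36·log₂(0.36) = 0.5306
−0.28·log₂(0.28) = 0.5142
Sum ≈ 1.9355 → 1.9355 bits.

1.9355 bits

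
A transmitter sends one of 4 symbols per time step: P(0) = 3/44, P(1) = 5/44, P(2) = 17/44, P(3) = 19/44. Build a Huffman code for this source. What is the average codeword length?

Repeatedly combine the two least-probable nodes; the expected code length is the sum of the merged weights.
merge 3/44 + 5/44 → 2/11
merge 2/11 + 17/44 → 25/44
merge 19/44 + 25/44 → 1
L = 2/11 + 25/44 + 1 = 7/4 = 1.75 bits/symbol.

1.75 bits/symbol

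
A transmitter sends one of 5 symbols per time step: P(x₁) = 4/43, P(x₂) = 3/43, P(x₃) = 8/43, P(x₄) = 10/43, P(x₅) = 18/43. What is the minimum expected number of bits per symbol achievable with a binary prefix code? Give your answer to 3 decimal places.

Repeatedly combine the two least-probable nodes; the expected code length is the sum of the merged weights.
merge 3/43 + 4/43 → 7/43
merge 7/43 + 8/43 → 15/43
merge 10/43 + 15/43 → 25/43
merge 18/43 + 25/43 → 1
L = 7/43 + 15/43 + 25/43 + 1 = 90/43 ≈ 2.093 bits/symbol.

2.093 bits/symbol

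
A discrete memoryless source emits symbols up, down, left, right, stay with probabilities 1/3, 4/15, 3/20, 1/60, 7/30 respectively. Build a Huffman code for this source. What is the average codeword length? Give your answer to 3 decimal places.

2.167 bits/symbol

Repeatedly combine the two least-probable nodes; the expected code length is the sum of the merged weights.
merge 1/60 + 3/20 → 1/6
merge 1/6 + 7/30 → 2/5
merge 4/15 + 1/3 → 3/5
merge 2/5 + 3/5 → 1
L = 1/6 + 2/5 + 3/5 + 1 = 13/6 ≈ 2.167 bits/symbol.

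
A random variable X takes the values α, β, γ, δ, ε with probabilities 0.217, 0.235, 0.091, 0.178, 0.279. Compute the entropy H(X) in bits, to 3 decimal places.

H = −Σ pᵢ log₂ pᵢ.
−0.217·log₂(0.217) = 0.4783
−0.235·log₂(0.235) = 0.4910
−0.091·log₂(0.091) = 0.3147
−0.178·log₂(0.178) = 0.4432
−0.279·log₂(0.279) = 0.5138
Sum ≈ 2.2410 → 2.241 bits.

2.241 bits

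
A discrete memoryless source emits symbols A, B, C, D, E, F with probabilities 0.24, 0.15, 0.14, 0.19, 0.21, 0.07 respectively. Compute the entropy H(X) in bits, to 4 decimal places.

H = −Σ pᵢ log₂ pᵢ.
−0.24·log₂(0.24) = 0.4941
−0.15·log₂(0.15) = 0.4105
−0.14·log₂(0.14) = 0.3971
−0.19·log₂(0.19) = 0.4552
−0.21·log₂(0.21) = 0.4728
−0.07·log₂(0.07) = 0.2686
Sum ≈ 2.4984 → 2.4984 bits.

2.4984 bits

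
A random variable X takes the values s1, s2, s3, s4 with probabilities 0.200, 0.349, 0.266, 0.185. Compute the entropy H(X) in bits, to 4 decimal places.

1.9530 bits

H = −Σ pᵢ log₂ pᵢ.
−0.200·log₂(0.200) = 0.4644
−0.349·log₂(0.349) = 0.5300
−0.266·log₂(0.266) = 0.5082
−0.185·log₂(0.185) = 0.4504
Sum ≈ 1.9530 → 1.9530 bits.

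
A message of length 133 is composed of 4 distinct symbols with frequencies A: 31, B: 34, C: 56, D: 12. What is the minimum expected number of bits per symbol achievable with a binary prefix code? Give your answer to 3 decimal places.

1.902 bits/symbol

Probabilities are the counts divided by 133.
Repeatedly combine the two least-probable nodes; the expected code length is the sum of the merged weights.
merge 12/133 + 31/133 → 43/133
merge 34/133 + 43/133 → 11/19
merge 8/19 + 11/19 → 1
L = 43/133 + 11/19 + 1 = 253/133 ≈ 1.902 bits/symbol.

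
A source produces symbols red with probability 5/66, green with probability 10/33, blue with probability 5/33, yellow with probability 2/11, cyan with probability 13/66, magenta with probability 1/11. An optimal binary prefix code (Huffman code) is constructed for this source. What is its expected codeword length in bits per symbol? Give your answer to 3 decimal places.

2.485 bits/symbol

Repeatedly combine the two least-probable nodes; the expected code length is the sum of the merged weights.
merge 5/66 + 1/11 → 1/6
merge 5/33 + 1/6 → 7/22
merge 2/11 + 13/66 → 25/66
merge 10/33 + 7/22 → 41/66
merge 25/66 + 41/66 → 1
L = 1/6 + 7/22 + 25/66 + 41/66 + 1 = 82/33 ≈ 2.485 bits/symbol.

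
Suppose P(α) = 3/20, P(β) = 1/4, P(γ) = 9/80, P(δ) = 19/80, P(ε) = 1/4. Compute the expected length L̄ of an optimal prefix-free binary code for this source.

2.2625 bits/symbol

Repeatedly combine the two least-probable nodes; the expected code length is the sum of the merged weights.
merge 9/80 + 3/20 → 21/80
merge 19/80 + 1/4 → 39/80
merge 1/4 + 21/80 → 41/80
merge 39/80 + 41/80 → 1
L = 21/80 + 39/80 + 41/80 + 1 = 181/80 = 2.2625 bits/symbol.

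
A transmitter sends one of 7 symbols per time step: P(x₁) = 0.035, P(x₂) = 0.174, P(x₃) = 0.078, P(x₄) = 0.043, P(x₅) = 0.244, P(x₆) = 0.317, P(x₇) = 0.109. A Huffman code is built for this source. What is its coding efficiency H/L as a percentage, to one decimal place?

Entropy H = −Σ p log₂ p ≈ 2.4610 bits.
Huffman merges: 7/200+43/1000→39/500; 39/500+39/500→39/250; 109/1000+39/250→53/200; 87/500+61/250→209/500; 53/200+317/1000→291/500; 209/500+291/500→1. L = 2499/1000 ≈ 2.4990.
Efficiency = H/L = 2.4610/2.4990 = 98.5%.

98.5%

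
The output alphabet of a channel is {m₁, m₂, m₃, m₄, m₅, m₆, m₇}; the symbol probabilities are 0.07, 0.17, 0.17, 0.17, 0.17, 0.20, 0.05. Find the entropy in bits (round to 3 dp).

2.687 bits

H = −Σ pᵢ log₂ pᵢ.
−0.07·log₂(0.07) = 0.2686
−0.17·log₂(0.17) = 0.4346
−0.17·log₂(0.17) = 0.4346
−0.17·log₂(0.17) = 0.4346
−0.17·log₂(0.17) = 0.4346
−0.20·log₂(0.20) = 0.4644
−0.05·log₂(0.05) = 0.2161
Sum ≈ 2.6874 → 2.687 bits.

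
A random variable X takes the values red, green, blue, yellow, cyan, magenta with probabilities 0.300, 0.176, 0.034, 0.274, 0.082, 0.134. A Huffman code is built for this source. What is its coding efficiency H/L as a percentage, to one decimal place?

98.2%

Entropy H = −Σ p log₂ p ≈ 2.3243 bits.
Huffman merges: 17/500+41/500→29/250; 29/250+67/500→1/4; 22/125+1/4→213/500; 137/500+3/10→287/500; 213/500+287/500→1. L = 1183/500 ≈ 2.3660.
Efficiency = H/L = 2.3243/2.3660 = 98.2%.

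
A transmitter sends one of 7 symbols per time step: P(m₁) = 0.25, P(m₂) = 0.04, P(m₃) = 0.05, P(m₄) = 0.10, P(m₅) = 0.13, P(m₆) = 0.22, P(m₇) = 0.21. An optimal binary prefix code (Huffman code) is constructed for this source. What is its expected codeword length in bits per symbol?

2.6 bits/symbol

Repeatedly combine the two least-probable nodes; the expected code length is the sum of the merged weights.
merge 1/25 + 1/20 → 9/100
merge 9/100 + 1/10 → 19/100
merge 13/100 + 19/100 → 8/25
merge 21/100 + 11/50 → 43/100
merge 1/4 + 8/25 → 57/100
merge 43/100 + 57/100 → 1
L = 9/100 + 19/100 + 8/25 + 43/100 + 57/100 + 1 = 13/5 = 2.6 bits/symbol.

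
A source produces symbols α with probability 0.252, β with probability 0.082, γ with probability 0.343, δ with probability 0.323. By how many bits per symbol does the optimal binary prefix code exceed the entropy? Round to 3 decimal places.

0.138 bits

Entropy H = −Σ p log₂ p ≈ 1.8531 bits.
Huffman merges: 41/500+63/250→167/500; 323/1000+167/500→657/1000; 343/1000+657/1000→1. L = 1991/1000 ≈ 1.9910.
L − H = 1.9910 − 1.8531 = 0.138 bits.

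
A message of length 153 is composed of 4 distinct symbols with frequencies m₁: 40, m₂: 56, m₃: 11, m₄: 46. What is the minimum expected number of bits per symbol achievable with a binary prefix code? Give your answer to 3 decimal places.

1.967 bits/symbol

Probabilities are the counts divided by 153.
Repeatedly combine the two least-probable nodes; the expected code length is the sum of the merged weights.
merge 11/153 + 40/153 → 1/3
merge 46/153 + 1/3 → 97/153
merge 56/153 + 97/153 → 1
L = 1/3 + 97/153 + 1 = 301/153 ≈ 1.967 bits/symbol.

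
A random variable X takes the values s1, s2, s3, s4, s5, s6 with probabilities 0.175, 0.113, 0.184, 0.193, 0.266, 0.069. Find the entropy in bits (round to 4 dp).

2.4773 bits

H = −Σ pᵢ log₂ pᵢ.
−0.175·log₂(0.175) = 0.4401
−0.113·log₂(0.113) = 0.3555
−0.184·log₂(0.184) = 0.4494
−0.193·log₂(0.193) = 0.4581
−0.266·log₂(0.266) = 0.5082
−0.069·log₂(0.069) = 0.2662
Sum ≈ 2.4773 → 2.4773 bits.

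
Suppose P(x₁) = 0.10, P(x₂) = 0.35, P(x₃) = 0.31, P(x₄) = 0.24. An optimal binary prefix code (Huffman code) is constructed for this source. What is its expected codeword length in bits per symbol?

Repeatedly combine the two least-probable nodes; the expected code length is the sum of the merged weights.
merge 1/10 + 6/25 → 17/50
merge 31/100 + 17/50 → 13/20
merge 7/20 + 13/20 → 1
L = 17/50 + 13/20 + 1 = 199/100 = 1.99 bits/symbol.

1.99 bits/symbol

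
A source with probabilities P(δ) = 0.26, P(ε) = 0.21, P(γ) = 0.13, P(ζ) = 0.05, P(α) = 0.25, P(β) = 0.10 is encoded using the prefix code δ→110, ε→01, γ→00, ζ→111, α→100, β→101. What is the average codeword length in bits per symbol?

L̄ = Σ pᵢ·ℓᵢ = 0.26·3 + 0.21·2 + 0.13·2 + 0.05·3 + 0.25·3 + 0.10·3 = 2.66 bits/symbol.

2.66 bits/symbol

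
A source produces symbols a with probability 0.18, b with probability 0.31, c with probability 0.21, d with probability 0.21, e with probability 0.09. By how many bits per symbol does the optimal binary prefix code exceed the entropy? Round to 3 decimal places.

Entropy H = −Σ p log₂ p ≈ 2.2274 bits.
Huffman merges: 9/100+9/50→27/100; 21/100+21/100→21/50; 27/100+31/100→29/50; 21/50+29/50→1. L = 227/100 ≈ 2.2700.
L − H = 2.2700 − 2.2274 = 0.043 bits.

0.043 bits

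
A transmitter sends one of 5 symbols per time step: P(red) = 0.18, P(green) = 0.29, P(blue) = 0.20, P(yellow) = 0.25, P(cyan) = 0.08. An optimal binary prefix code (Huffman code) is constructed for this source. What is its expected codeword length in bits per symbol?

Repeatedly combine the two least-probable nodes; the expected code length is the sum of the merged weights.
merge 2/25 + 9/50 → 13/50
merge 1/5 + 1/4 → 9/20
merge 13/50 + 29/100 → 11/20
merge 9/20 + 11/20 → 1
L = 13/50 + 9/20 + 11/20 + 1 = 113/50 = 2.26 bits/symbol.

2.26 bits/symbol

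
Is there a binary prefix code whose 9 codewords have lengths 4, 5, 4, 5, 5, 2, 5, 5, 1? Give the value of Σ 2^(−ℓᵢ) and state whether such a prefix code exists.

With common denominator 2^5 = 32: Σ 2^(−ℓᵢ) = 2/32 + 1/32 + 2/32 + 1/32 + 1/32 + 8/32 + 1/32 + 1/32 + 16/32 = 33/32 = 1.03125.
Kraft's inequality requires Σ ≤ 1; here Σ = 1.03125 > 1, so no such prefix code exists.

1.03125; no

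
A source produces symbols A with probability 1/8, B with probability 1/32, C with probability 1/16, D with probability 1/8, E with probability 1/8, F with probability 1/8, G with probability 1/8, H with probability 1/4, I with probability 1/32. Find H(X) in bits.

Each probability is a power of 1/2, so log₂(1/p) is an integer.
H = Σ p·log₂(1/p) = 1/8·3 + 1/32·5 + 1/16·4 + 1/8·3 + 1/8·3 + 1/8·3 + 1/8·3 + 1/4·2 + 1/32·5 = 2.9375 bits.

2.9375 bits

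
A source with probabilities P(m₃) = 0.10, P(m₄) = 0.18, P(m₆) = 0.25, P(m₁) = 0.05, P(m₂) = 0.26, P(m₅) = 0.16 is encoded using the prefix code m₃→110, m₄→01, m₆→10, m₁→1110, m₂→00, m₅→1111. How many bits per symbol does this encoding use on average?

2.52 bits/symbol

L̄ = Σ pᵢ·ℓᵢ = 0.10·3 + 0.18·2 + 0.25·2 + 0.05·4 + 0.26·2 + 0.16·4 = 2.52 bits/symbol.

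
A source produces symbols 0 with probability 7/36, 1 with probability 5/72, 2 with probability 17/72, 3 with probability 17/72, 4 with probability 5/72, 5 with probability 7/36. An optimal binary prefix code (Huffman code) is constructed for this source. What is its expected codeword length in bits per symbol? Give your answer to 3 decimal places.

Repeatedly combine the two least-probable nodes; the expected code length is the sum of the merged weights.
merge 5/72 + 5/72 → 5/36
merge 5/36 + 7/36 → 1/3
merge 7/36 + 17/72 → 31/72
merge 17/72 + 1/3 → 41/72
merge 31/72 + 41/72 → 1
L = 5/36 + 1/3 + 31/72 + 41/72 + 1 = 89/36 ≈ 2.472 bits/symbol.

2.472 bits/symbol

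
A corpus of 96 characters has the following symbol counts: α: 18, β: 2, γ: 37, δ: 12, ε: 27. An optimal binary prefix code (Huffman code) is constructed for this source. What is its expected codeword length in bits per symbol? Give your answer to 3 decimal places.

2.094 bits/symbol

Probabilities are the counts divided by 96.
Repeatedly combine the two least-probable nodes; the expected code length is the sum of the merged weights.
merge 1/48 + 1/8 → 7/48
merge 7/48 + 3/16 → 1/3
merge 9/32 + 1/3 → 59/96
merge 37/96 + 59/96 → 1
L = 7/48 + 1/3 + 59/96 + 1 = 67/32 ≈ 2.094 bits/symbol.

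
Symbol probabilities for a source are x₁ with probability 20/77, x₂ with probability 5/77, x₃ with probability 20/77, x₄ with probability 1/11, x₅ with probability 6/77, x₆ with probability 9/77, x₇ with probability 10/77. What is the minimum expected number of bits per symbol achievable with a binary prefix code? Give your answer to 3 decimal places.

2.623 bits/symbol

Repeatedly combine the two least-probable nodes; the expected code length is the sum of the merged weights.
merge 5/77 + 6/77 → 1/7
merge 1/11 + 9/77 → 16/77
merge 10/77 + 1/7 → 3/11
merge 16/77 + 20/77 → 36/77
merge 20/77 + 3/11 → 41/77
merge 36/77 + 41/77 → 1
L = 1/7 + 16/77 + 3/11 + 36/77 + 41/77 + 1 = 202/77 ≈ 2.623 bits/symbol.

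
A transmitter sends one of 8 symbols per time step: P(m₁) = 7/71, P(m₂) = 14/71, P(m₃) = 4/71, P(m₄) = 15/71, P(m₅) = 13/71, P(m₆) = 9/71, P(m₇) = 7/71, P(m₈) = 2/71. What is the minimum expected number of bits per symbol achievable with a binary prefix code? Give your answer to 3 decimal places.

Repeatedly combine the two least-probable nodes; the expected code length is the sum of the merged weights.
merge 2/71 + 4/71 → 6/71
merge 6/71 + 7/71 → 13/71
merge 7/71 + 9/71 → 16/71
merge 13/71 + 13/71 → 26/71
merge 14/71 + 15/71 → 29/71
merge 16/71 + 26/71 → 42/71
merge 29/71 + 42/71 → 1
L = 6/71 + 13/71 + 16/71 + 26/71 + 29/71 + 42/71 + 1 = 203/71 ≈ 2.859 bits/symbol.

2.859 bits/symbol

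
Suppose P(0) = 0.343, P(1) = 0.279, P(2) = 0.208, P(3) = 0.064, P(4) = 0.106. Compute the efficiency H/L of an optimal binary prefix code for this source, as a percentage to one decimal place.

Entropy H = −Σ p log₂ p ≈ 2.1115 bits.
Huffman merges: 8/125+53/500→17/100; 17/100+26/125→189/500; 279/1000+343/1000→311/500; 189/500+311/500→1. L = 217/100 ≈ 2.1700.
Efficiency = H/L = 2.1115/2.1700 = 97.3%.

97.3%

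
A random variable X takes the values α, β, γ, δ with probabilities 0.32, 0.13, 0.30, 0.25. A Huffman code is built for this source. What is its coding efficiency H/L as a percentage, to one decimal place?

96.5%

Entropy H = −Σ p log₂ p ≈ 1.9298 bits.
Huffman merges: 13/100+1/4→19/50; 3/10+8/25→31/50; 19/50+31/50→1. L = 2 ≈ 2.0000.
Efficiency = H/L = 1.9298/2.0000 = 96.5%.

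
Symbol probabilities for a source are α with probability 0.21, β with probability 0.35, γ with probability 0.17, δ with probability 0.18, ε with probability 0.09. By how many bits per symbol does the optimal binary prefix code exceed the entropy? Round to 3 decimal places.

Entropy H = −Σ p log₂ p ≈ 2.1955 bits.
Huffman merges: 9/100+17/100→13/50; 9/50+21/100→39/100; 13/50+7/20→61/100; 39/100+61/100→1. L = 113/50 ≈ 2.2600.
L − H = 2.2600 − 2.1955 = 0.065 bits.

0.065 bits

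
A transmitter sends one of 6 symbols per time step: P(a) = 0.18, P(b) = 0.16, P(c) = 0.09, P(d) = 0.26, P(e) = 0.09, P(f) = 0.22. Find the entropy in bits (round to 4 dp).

2.4795 bits

H = −Σ pᵢ log₂ pᵢ.
−0.18·log₂(0.18) = 0.4453
−0.16·log₂(0.16) = 0.4230
−0.09·log₂(0.09) = 0.3127
−0.26·log₂(0.26) = 0.5053
−0.09·log₂(0.09) = 0.3127
−0.22·log₂(0.22) = 0.4806
Sum ≈ 2.4795 → 2.4795 bits.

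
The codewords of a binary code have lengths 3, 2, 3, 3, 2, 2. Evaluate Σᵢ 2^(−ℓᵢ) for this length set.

With common denominator 2^3 = 8: Σ 2^(−ℓᵢ) = 1/8 + 2/8 + 1/8 + 1/8 + 2/8 + 2/8 = 9/8 = 1.125.

1.125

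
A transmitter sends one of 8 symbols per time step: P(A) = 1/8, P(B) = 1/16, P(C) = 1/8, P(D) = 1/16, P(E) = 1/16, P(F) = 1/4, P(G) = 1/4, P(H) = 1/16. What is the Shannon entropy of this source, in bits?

Each probability is a power of 1/2, so log₂(1/p) is an integer.
H = Σ p·log₂(1/p) = 1/8·3 + 1/16·4 + 1/8·3 + 1/16·4 + 1/16·4 + 1/4·2 + 1/4·2 + 1/16·4 = 2.75 bits.

2.75 bits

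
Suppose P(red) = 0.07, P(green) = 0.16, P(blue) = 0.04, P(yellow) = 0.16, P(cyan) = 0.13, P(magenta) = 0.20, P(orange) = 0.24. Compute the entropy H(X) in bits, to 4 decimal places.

2.6415 bits

H = −Σ pᵢ log₂ pᵢ.
−0.07·log₂(0.07) = 0.2686
−0.16·log₂(0.16) = 0.4230
−0.04·log₂(0.04) = 0.1858
−0.16·log₂(0.16) = 0.4230
−0.13·log₂(0.13) = 0.3826
−0.20·log₂(0.20) = 0.4644
−0.24·log₂(0.24) = 0.4941
Sum ≈ 2.6415 → 2.6415 bits.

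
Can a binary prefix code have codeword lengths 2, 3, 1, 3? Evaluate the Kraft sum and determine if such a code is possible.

1; yes

With common denominator 2^3 = 8: Σ 2^(−ℓᵢ) = 2/8 + 1/8 + 4/8 + 1/8 = 8/8 = 1.
Kraft's inequality requires Σ ≤ 1; here Σ = 1 ≤ 1, so such a prefix code exists.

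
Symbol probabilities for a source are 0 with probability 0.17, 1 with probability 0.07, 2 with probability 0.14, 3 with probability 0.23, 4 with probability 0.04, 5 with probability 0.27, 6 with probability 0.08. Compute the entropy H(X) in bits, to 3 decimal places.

H = −Σ pᵢ log₂ pᵢ.
−0.17·log₂(0.17) = 0.4346
−0.07·log₂(0.07) = 0.2686
−0.14·log₂(0.14) = 0.3971
−0.23·log₂(0.23) = 0.4877
−0.04·log₂(0.04) = 0.1858
−0.27·log₂(0.27) = 0.5100
−0.08·log₂(0.08) = 0.2915
Sum ≈ 2.5752 → 2.575 bits.

2.575 bits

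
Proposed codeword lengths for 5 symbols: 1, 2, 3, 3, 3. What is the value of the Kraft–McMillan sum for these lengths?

1.125

With common denominator 2^3 = 8: Σ 2^(−ℓᵢ) = 4/8 + 2/8 + 1/8 + 1/8 + 1/8 = 9/8 = 1.125.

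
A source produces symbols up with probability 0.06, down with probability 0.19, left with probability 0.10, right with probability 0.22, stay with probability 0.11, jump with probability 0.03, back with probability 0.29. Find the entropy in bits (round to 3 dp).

2.531 bits

H = −Σ pᵢ log₂ pᵢ.
−0.06·log₂(0.06) = 0.2435
−0.19·log₂(0.19) = 0.4552
−0.10·log₂(0.10) = 0.3322
−0.22·log₂(0.22) = 0.4806
−0.11·log₂(0.11) = 0.3503
−0.03·log₂(0.03) = 0.1518
−0.29·log₂(0.29) = 0.5179
Sum ≈ 2.5315 → 2.531 bits.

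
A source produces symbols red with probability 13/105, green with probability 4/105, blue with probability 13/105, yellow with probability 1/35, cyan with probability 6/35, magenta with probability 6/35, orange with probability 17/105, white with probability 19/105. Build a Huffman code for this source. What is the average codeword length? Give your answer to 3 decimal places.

Repeatedly combine the two least-probable nodes; the expected code length is the sum of the merged weights.
merge 1/35 + 4/105 → 1/15
merge 1/15 + 13/105 → 4/21
merge 13/105 + 17/105 → 2/7
merge 6/35 + 6/35 → 12/35
merge 19/105 + 4/21 → 13/35
merge 2/7 + 12/35 → 22/35
merge 13/35 + 22/35 → 1
L = 1/15 + 4/21 + 2/7 + 12/35 + 13/35 + 22/35 + 1 = 101/35 ≈ 2.886 bits/symbol.

2.886 bits/symbol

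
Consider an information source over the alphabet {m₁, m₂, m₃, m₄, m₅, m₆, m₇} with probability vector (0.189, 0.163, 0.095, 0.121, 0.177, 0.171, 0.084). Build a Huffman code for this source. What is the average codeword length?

2.811 bits/symbol

Repeatedly combine the two least-probable nodes; the expected code length is the sum of the merged weights.
merge 21/250 + 19/200 → 179/1000
merge 121/1000 + 163/1000 → 71/250
merge 171/1000 + 177/1000 → 87/250
merge 179/1000 + 189/1000 → 46/125
merge 71/250 + 87/250 → 79/125
merge 46/125 + 79/125 → 1
L = 179/1000 + 71/250 + 87/250 + 46/125 + 79/125 + 1 = 2811/1000 = 2.811 bits/symbol.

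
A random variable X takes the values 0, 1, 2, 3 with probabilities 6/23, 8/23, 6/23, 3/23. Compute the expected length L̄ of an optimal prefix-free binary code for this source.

Repeatedly combine the two least-probable nodes; the expected code length is the sum of the merged weights.
merge 3/23 + 6/23 → 9/23
merge 6/23 + 8/23 → 14/23
merge 9/23 + 14/23 → 1
L = 9/23 + 14/23 + 1 = 2 bits/symbol.

2 bits/symbol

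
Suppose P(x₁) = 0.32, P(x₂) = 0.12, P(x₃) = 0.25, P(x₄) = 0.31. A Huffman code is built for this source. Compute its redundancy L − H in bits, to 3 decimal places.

Entropy H = −Σ p log₂ p ≈ 1.9169 bits.
Huffman merges: 3/25+1/4→37/100; 31/100+8/25→63/100; 37/100+63/100→1. L = 2 ≈ 2.0000.
L − H = 2.0000 − 1.9169 = 0.083 bits.

0.083 bits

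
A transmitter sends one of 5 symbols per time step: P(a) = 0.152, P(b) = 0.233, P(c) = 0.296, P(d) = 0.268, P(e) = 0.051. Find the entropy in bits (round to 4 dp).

H = −Σ pᵢ log₂ pᵢ.
−0.152·log₂(0.152) = 0.4131
−0.233·log₂(0.233) = 0.4897
−0.296·log₂(0.296) = 0.5199
−0.268·log₂(0.268) = 0.5091
−0.051·log₂(0.051) = 0.2190
Sum ≈ 2.1507 → 2.1507 bits.

2.1507 bits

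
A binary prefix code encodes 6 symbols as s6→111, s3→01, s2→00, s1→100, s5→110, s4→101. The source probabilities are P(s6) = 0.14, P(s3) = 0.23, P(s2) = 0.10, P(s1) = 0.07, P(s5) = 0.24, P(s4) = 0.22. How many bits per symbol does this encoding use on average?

2.67 bits/symbol

L̄ = Σ pᵢ·ℓᵢ = 0.14·3 + 0.23·2 + 0.10·2 + 0.07·3 + 0.24·3 + 0.22·3 = 2.67 bits/symbol.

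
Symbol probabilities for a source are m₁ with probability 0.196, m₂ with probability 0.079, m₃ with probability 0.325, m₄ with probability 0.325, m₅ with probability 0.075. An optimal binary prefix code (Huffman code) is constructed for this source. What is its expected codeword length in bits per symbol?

2.154 bits/symbol

Repeatedly combine the two least-probable nodes; the expected code length is the sum of the merged weights.
merge 3/40 + 79/1000 → 77/500
merge 77/500 + 49/250 → 7/20
merge 13/40 + 13/40 → 13/20
merge 7/20 + 13/20 → 1
L = 77/500 + 7/20 + 13/20 + 1 = 1077/500 = 2.154 bits/symbol.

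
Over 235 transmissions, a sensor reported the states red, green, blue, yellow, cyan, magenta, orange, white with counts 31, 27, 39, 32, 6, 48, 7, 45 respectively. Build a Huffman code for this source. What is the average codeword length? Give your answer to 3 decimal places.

Probabilities are the counts divided by 235.
Repeatedly combine the two least-probable nodes; the expected code length is the sum of the merged weights.
merge 6/235 + 7/235 → 13/235
merge 13/235 + 27/235 → 8/47
merge 31/235 + 32/235 → 63/235
merge 39/235 + 8/47 → 79/235
merge 9/47 + 48/235 → 93/235
merge 63/235 + 79/235 → 142/235
merge 93/235 + 142/235 → 1
L = 13/235 + 8/47 + 63/235 + 79/235 + 93/235 + 142/235 + 1 = 133/47 ≈ 2.830 bits/symbol.

2.830 bits/symbol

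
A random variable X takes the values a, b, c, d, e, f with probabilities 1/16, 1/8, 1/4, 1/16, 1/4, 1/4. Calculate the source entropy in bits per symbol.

Each probability is a power of 1/2, so log₂(1/p) is an integer.
H = Σ p·log₂(1/p) = 1/16·4 + 1/8·3 + 1/4·2 + 1/16·4 + 1/4·2 + 1/4·2 = 2.375 bits.

2.375 bits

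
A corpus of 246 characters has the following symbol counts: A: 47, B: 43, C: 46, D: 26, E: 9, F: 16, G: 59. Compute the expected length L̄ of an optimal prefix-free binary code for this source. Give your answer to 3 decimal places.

2.671 bits/symbol

Probabilities are the counts divided by 246.
Repeatedly combine the two least-probable nodes; the expected code length is the sum of the merged weights.
merge 3/82 + 8/123 → 25/246
merge 25/246 + 13/123 → 17/82
merge 43/246 + 23/123 → 89/246
merge 47/246 + 17/82 → 49/123
merge 59/246 + 89/246 → 74/123
merge 49/123 + 74/123 → 1
L = 25/246 + 17/82 + 89/246 + 49/123 + 74/123 + 1 = 219/82 ≈ 2.671 bits/symbol.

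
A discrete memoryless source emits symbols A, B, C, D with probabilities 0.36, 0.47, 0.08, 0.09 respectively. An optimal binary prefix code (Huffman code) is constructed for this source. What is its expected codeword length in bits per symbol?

Repeatedly combine the two least-probable nodes; the expected code length is the sum of the merged weights.
merge 2/25 + 9/100 → 17/100
merge 17/100 + 9/25 → 53/100
merge 47/100 + 53/100 → 1
L = 17/100 + 53/100 + 1 = 17/10 = 1.7 bits/symbol.

1.7 bits/symbol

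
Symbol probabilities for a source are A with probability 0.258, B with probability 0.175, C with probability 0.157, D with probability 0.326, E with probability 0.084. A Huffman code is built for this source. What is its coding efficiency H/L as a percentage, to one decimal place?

97.8%

Entropy H = −Σ p log₂ p ≈ 2.1910 bits.
Huffman merges: 21/250+157/1000→241/1000; 7/40+241/1000→52/125; 129/500+163/500→73/125; 52/125+73/125→1. L = 2241/1000 ≈ 2.2410.
Efficiency = H/L = 2.1910/2.2410 = 97.8%.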